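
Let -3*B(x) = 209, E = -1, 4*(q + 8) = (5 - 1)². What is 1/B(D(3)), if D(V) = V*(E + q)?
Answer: -3/209 ≈ -0.014354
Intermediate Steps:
q = -4 (q = -8 + (5 - 1)²/4 = -8 + (¼)*4² = -8 + (¼)*16 = -8 + 4 = -4)
D(V) = -5*V (D(V) = V*(-1 - 4) = V*(-5) = -5*V)
B(x) = -209/3 (B(x) = -⅓*209 = -209/3)
1/B(D(3)) = 1/(-209/3) = -3/209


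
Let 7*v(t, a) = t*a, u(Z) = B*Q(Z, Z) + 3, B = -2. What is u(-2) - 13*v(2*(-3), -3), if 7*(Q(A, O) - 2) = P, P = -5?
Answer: -33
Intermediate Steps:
Q(A, O) = 9/7 (Q(A, O) = 2 + (⅐)*(-5) = 2 - 5/7 = 9/7)
u(Z) = 3/7 (u(Z) = -2*9/7 + 3 = -18/7 + 3 = 3/7)
v(t, a) = a*t/7 (v(t, a) = (t*a)/7 = (a*t)/7 = a*t/7)
u(-2) - 13*v(2*(-3), -3) = 3/7 - 13*(-3)*2*(-3)/7 = 3/7 - 13*(-3)*(-6)/7 = 3/7 - 13*18/7 = 3/7 - 234/7 = -33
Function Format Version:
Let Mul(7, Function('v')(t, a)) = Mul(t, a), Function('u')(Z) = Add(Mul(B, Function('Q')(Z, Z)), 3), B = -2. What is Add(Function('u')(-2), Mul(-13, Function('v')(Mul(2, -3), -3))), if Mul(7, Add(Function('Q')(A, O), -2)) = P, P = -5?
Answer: -33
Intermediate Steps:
Function('Q')(A, O) = Rational(9, 7) (Function('Q')(A, O) = Add(2, Mul(Rational(1, 7), -5)) = Add(2, Rational(-5, 7)) = Rational(9, 7))
Function('u')(Z) = Rational(3, 7) (Function('u')(Z) = Add(Mul(-2, Rational(9, 7)), 3) = Add(Rational(-18, 7), 3) = Rational(3, 7))
Function('v')(t, a) = Mul(Rational(1, 7), a, t) (Function('v')(t, a) = Mul(Rational(1, 7), Mul(t, a)) = Mul(Rational(1, 7), Mul(a, t)) = Mul(Rational(1, 7), a, t))
Add(Function('u')(-2), Mul(-13, Function('v')(Mul(2, -3), -3))) = Add(Rational(3, 7), Mul(-13, Mul(Rational(1, 7), -3, Mul(2, -3)))) = Add(Rational(3, 7), Mul(-13, Mul(Rational(1, 7), -3, -6))) = Add(Rational(3, 7), Mul(-13, Rational(18, 7))) = Add(Rational(3, 7), Rational(-234, 7)) = -33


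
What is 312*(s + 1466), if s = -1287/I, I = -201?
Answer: 30779112/67 ≈ 4.5939e+5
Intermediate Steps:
s = 429/67 (s = -1287/(-201) = -1287*(-1/201) = 429/67 ≈ 6.4030)
312*(s + 1466) = 312*(429/67 + 1466) = 312*(98651/67) = 30779112/67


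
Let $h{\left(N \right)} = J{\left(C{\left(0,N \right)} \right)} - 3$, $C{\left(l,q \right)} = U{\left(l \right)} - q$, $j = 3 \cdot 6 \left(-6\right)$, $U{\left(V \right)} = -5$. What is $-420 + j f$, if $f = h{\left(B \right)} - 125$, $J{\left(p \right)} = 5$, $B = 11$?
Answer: $12864$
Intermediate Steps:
$j = -108$ ($j = 18 \left(-6\right) = -108$)
$C{\left(l,q \right)} = -5 - q$
$h{\left(N \right)} = 2$ ($h{\left(N \right)} = 5 - 3 = 2$)
$f = -123$ ($f = 2 - 125 = -123$)
$-420 + j f = -420 - -13284 = -420 + 13284 = 12864$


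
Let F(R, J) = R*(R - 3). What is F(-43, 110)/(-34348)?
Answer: -989/17174 ≈ -0.057587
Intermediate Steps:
F(R, J) = R*(-3 + R)
F(-43, 110)/(-34348) = -43*(-3 - 43)/(-34348) = -43*(-46)*(-1/34348) = 1978*(-1/34348) = -989/17174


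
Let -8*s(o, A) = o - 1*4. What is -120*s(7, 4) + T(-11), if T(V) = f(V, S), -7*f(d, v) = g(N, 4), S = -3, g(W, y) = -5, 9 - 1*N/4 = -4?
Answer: 320/7 ≈ 45.714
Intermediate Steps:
N = 52 (N = 36 - 4*(-4) = 36 + 16 = 52)
s(o, A) = 1/2 - o/8 (s(o, A) = -(o - 1*4)/8 = -(o - 4)/8 = -(-4 + o)/8 = 1/2 - o/8)
f(d, v) = 5/7 (f(d, v) = -1/7*(-5) = 5/7)
T(V) = 5/7
-120*s(7, 4) + T(-11) = -120*(1/2 - 1/8*7) + 5/7 = -120*(1/2 - 7/8) + 5/7 = -120*(-3/8) + 5/7 = 45 + 5/7 = 320/7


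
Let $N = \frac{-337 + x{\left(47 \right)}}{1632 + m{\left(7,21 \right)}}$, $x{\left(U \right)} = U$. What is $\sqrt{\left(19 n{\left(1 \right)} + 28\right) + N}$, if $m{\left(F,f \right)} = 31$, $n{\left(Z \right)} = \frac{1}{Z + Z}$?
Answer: $\frac{\sqrt{412906270}}{3326} \approx 6.1095$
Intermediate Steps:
$n{\left(Z \right)} = \frac{1}{2 Z}$
$N = - \frac{290}{1663}$ ($N = \frac{-337 + 47}{1632 + 31} = - \frac{290}{1663} \approx -0.17438$)
$\sqrt{\left(19 n{\left(1 \right)} + 28\right) + N} = \sqrt{\left(19 \frac{1}{2 \cdot 1} + 28\right) - \frac{290}{1663}} = \sqrt{\left(19 \cdot \frac{1}{2} \cdot 1 + 28\right) - \frac{290}{1663}} = \sqrt{\left(19 \cdot \frac{1}{2} + 28\right) - \frac{290}{1663}} = \sqrt{\left(\frac{19}{2} + 28\right) - \frac{290}{1663}} = \sqrt{\frac{75}{2} - \frac{290}{1663}} = \sqrt{\frac{124145}{3326}} = \frac{\sqrt{412906270}}{3326}$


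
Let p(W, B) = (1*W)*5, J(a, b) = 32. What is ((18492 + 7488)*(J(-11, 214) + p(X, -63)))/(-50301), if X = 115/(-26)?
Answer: -1112810/217971 ≈ -5.1053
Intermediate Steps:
X = -115/26 (X = 115*(-1/26) = -115/26 ≈ -4.4231)
p(W, B) = 5*W (p(W, B) = W*5 = 5*W)
((18492 + 7488)*(J(-11, 214) + p(X, -63)))/(-50301) = ((18492 + 7488)*(32 + 5*(-115/26)))/(-50301) = (25980*(32 - 575/26))*(-1/50301) = (25980*(257/26))*(-1/50301) = (3338430/13)*(-1/50301) = -1112810/217971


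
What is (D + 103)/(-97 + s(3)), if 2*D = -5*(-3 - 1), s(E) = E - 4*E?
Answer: -113/106 ≈ -1.0660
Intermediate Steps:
s(E) = -3*E
D = 10 (D = (-5*(-3 - 1))/2 = (-5*(-4))/2 = (1/2)*20 = 10)
(D + 103)/(-97 + s(3)) = (10 + 103)/(-97 - 3*3) = 113/(-97 - 9) = 113/(-106) = -1/106*113 = -113/106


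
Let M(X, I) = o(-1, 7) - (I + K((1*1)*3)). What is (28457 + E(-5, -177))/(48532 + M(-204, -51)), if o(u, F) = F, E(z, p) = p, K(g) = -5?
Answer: 5656/9719 ≈ 0.58195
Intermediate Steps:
M(X, I) = 12 - I (M(X, I) = 7 - (I - 5) = 7 - (-5 + I) = 7 + (5 - I) = 12 - I)
(28457 + E(-5, -177))/(48532 + M(-204, -51)) = (28457 - 177)/(48532 + (12 - 1*(-51))) = 28280/(48532 + (12 + 51)) = 28280/(48532 + 63) = 28280/48595 = 28280*(1/48595) = 5656/9719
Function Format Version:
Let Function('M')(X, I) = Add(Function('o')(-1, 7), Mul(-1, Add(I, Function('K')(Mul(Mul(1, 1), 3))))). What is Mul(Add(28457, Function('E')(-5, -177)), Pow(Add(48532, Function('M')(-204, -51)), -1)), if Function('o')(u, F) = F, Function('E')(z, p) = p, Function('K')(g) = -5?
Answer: Rational(5656, 9719) ≈ 0.58195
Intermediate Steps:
Function('M')(X, I) = Add(12, Mul(-1, I)) (Function('M')(X, I) = Add(7, Mul(-1, Add(I, -5))) = Add(7, Mul(-1, Add(-5, I))) = Add(7, Add(5, Mul(-1, I))) = Add(12, Mul(-1, I)))
Mul(Add(28457, Function('E')(-5, -177)), Pow(Add(48532, Function('M')(-204, -51)), -1)) = Mul(Add(28457, -177), Pow(Add(48532, Add(12, Mul(-1, -51))), -1)) = Mul(28280, Pow(Add(48532, Add(12, 51)), -1)) = Mul(28280, Pow(Add(48532, 63), -1)) = Mul(28280, Pow(48595, -1)) = Mul(28280, Rational(1, 48595)) = Rational(5656, 9719)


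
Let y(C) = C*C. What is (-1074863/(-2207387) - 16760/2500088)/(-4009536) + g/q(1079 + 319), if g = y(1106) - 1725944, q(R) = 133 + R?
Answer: -115870386860061402058207/352883905205496349776 ≈ -328.35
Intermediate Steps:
y(C) = C²
g = -502708 (g = 1106² - 1725944 = 1223236 - 1725944 = -502708)
(-1074863/(-2207387) - 16760/2500088)/(-4009536) + g/q(1079 + 319) = (-1074863/(-2207387) - 16760/2500088)/(-4009536) - 502708/(133 + (1079 + 319)) = (-1074863*(-1/2207387) - 16760*1/2500088)*(-1/4009536) - 502708/(133 + 1398) = (1074863/2207387 - 2095/312511)*(-1/4009536) - 502708/1531 = (331282035228/689832718757)*(-1/4009536) - 502708*1/1531 = -27606836269/230492426652838896 - 502708/1531 = -115870386860061402058207/352883905205496349776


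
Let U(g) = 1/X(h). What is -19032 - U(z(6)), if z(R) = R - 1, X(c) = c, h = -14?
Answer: -266447/14 ≈ -19032.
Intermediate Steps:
z(R) = -1 + R
U(g) = -1/14 (U(g) = 1/(-14) = -1/14)
-19032 - U(z(6)) = -19032 - 1*(-1/14) = -19032 + 1/14 = -266447/14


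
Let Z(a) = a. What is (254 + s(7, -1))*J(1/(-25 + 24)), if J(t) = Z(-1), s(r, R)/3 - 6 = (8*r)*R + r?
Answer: -125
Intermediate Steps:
s(r, R) = 18 + 3*r + 24*R*r (s(r, R) = 18 + 3*((8*r)*R + r) = 18 + 3*(8*R*r + r) = 18 + 3*(r + 8*R*r) = 18 + (3*r + 24*R*r) = 18 + 3*r + 24*R*r)
J(t) = -1
(254 + s(7, -1))*J(1/(-25 + 24)) = (254 + (18 + 3*7 + 24*(-1)*7))*(-1) = (254 + (18 + 21 - 168))*(-1) = (254 - 129)*(-1) = 125*(-1) = -125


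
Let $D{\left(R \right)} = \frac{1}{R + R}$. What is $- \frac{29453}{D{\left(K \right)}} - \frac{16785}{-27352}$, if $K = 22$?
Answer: $- \frac{35446315279}{27352} \approx -1.2959 \cdot 10^{6}$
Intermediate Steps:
$D{\left(R \right)} = \frac{1}{2 R}$
$- \frac{29453}{D{\left(K \right)}} - \frac{16785}{-27352} = - \frac{29453}{\frac{1}{2} \cdot \frac{1}{22}} - \frac{16785}{-27352} = - \frac{29453}{\frac{1}{2} \cdot \frac{1}{22}} - - \frac{16785}{27352} = - 29453 \frac{1}{\frac{1}{44}} + \frac{16785}{27352} = \left(-29453\right) 44 + \frac{16785}{27352} = -1295932 + \frac{16785}{27352} = - \frac{35446315279}{27352}$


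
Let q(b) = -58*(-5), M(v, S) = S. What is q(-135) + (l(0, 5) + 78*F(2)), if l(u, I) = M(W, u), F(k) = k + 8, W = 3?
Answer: 1070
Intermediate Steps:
F(k) = 8 + k
l(u, I) = u
q(b) = 290
q(-135) + (l(0, 5) + 78*F(2)) = 290 + (0 + 78*(8 + 2)) = 290 + (0 + 78*10) = 290 + (0 + 780) = 290 + 780 = 1070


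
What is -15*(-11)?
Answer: 165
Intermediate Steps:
-15*(-11) = -1*(-165) = 165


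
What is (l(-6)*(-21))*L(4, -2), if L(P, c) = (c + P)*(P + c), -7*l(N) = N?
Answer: -72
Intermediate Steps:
l(N) = -N/7
L(P, c) = (P + c)**2 (L(P, c) = (P + c)*(P + c) = (P + c)**2)
(l(-6)*(-21))*L(4, -2) = (-1/7*(-6)*(-21))*(4 - 2)**2 = ((6/7)*(-21))*2**2 = -18*4 = -72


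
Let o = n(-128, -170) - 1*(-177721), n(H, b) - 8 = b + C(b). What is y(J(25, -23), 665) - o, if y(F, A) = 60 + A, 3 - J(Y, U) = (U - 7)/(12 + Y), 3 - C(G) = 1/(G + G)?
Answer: -60124581/340 ≈ -1.7684e+5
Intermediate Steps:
C(G) = 3 - 1/(2*G) (C(G) = 3 - 1/(G + G) = 3 - 1/(2*G))
J(Y, U) = 3 - (-7 + U)/(12 + Y) (J(Y, U) = 3 - (U - 7)/(12 + Y) = 3 - (-7 + U)/(12 + Y))
n(H, b) = 11 + b - 1/(2*b) (n(H, b) = 8 + (b + (3 - 1/(2*b))) = 8 + (3 + b - 1/(2*b)) = 11 + b - 1/(2*b))
o = 60371081/340 (o = (11 - 170 - 1/2/(-170)) - 1*(-177721) = (11 - 170 - 1/2*(-1/170)) + 177721 = (11 - 170 + 1/340) + 177721 = -54059/340 + 177721 = 60371081/340 ≈ 1.7756e+5)
y(J(25, -23), 665) - o = (60 + 665) - 1*60371081/340 = 725 - 60371081/340 = -60124581/340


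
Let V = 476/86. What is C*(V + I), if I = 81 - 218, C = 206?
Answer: -1164518/43 ≈ -27082.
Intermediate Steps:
V = 238/43 (V = 476*(1/86) = 238/43 ≈ 5.5349)
I = -137
C*(V + I) = 206*(238/43 - 137) = 206*(-5653/43) = -1164518/43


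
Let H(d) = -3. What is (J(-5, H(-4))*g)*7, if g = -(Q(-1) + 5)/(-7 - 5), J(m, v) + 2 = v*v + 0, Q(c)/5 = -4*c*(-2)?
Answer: -1715/12 ≈ -142.92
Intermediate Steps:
Q(c) = 40*c (Q(c) = 5*(-4*c*(-2)) = 5*(8*c) = 40*c)
J(m, v) = -2 + v**2 (J(m, v) = -2 + (v*v + 0) = -2 + (v**2 + 0) = -2 + v**2)
g = -35/12 (g = -(40*(-1) + 5)/(-7 - 5) = -(-40 + 5)/(-12) = -(-35)*(-1)/12 = -1*35/12 = -35/12 ≈ -2.9167)
(J(-5, H(-4))*g)*7 = ((-2 + (-3)**2)*(-35/12))*7 = ((-2 + 9)*(-35/12))*7 = (7*(-35/12))*7 = -245/12*7 = -1715/12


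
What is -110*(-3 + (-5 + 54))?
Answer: -5060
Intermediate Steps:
-110*(-3 + (-5 + 54)) = -110*(-3 + 49) = -110*46 = -5060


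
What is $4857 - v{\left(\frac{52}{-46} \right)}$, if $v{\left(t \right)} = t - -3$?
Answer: $\frac{111668}{23} \approx 4855.1$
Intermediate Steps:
$v{\left(t \right)} = 3 + t$ ($v{\left(t \right)} = t + 3 = 3 + t$)
$4857 - v{\left(\frac{52}{-46} \right)} = 4857 - \left(3 + \frac{52}{-46}\right) = 4857 - \left(3 + 52 \left(- \frac{1}{46}\right)\right) = 4857 - \left(3 - \frac{26}{23}\right) = 4857 - \frac{43}{23} = \frac{111668}{23}$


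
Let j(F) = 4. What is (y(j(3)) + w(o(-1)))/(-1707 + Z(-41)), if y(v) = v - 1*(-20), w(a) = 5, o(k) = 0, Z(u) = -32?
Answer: -29/1739 ≈ -0.016676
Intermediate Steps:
y(v) = 20 + v (y(v) = v + 20 = 20 + v)
(y(j(3)) + w(o(-1)))/(-1707 + Z(-41)) = ((20 + 4) + 5)/(-1707 - 32) = (24 + 5)/(-1739) = 29*(-1/1739) = -29/1739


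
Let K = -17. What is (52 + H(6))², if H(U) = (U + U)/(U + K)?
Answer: 313600/121 ≈ 2591.7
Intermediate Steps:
H(U) = 2*U/(-17 + U) (H(U) = (U + U)/(U - 17) = (2*U)/(-17 + U) = 2*U/(-17 + U))
(52 + H(6))² = (52 + 2*6/(-17 + 6))² = (52 + 2*6/(-11))² = (52 + 2*6*(-1/11))² = (52 - 12/11)² = (560/11)² = 313600/121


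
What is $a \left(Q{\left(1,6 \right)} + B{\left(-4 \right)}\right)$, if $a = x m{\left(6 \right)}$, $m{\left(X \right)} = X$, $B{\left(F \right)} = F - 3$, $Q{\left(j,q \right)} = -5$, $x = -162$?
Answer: $11664$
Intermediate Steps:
$B{\left(F \right)} = -3 + F$ ($B{\left(F \right)} = F - 3 = -3 + F$)
$a = -972$ ($a = \left(-162\right) 6 = -972$)
$a \left(Q{\left(1,6 \right)} + B{\left(-4 \right)}\right) = - 972 \left(-5 - 7\right) = \left(-972\right) \left(-12\right) = 11664$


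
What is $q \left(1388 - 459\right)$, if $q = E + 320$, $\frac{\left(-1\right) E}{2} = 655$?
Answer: $-919710$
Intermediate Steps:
$E = -1310$ ($E = \left(-2\right) 655 = -1310$)
$q = -990$ ($q = -1310 + 320 = -990$)
$q \left(1388 - 459\right) = - 990 \left(1388 - 459\right) = \left(-990\right) 929 = -919710$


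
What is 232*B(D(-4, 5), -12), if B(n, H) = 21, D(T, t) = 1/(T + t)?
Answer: 4872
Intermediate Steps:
232*B(D(-4, 5), -12) = 232*21 = 4872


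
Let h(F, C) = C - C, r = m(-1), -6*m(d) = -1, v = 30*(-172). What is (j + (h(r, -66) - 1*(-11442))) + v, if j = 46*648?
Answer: 36090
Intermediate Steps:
v = -5160
m(d) = ⅙ (m(d) = -⅙*(-1) = ⅙)
r = ⅙ ≈ 0.16667
j = 29808
h(F, C) = 0
(j + (h(r, -66) - 1*(-11442))) + v = (29808 + (0 - 1*(-11442))) - 5160 = (29808 + (0 + 11442)) - 5160 = (29808 + 11442) - 5160 = 41250 - 5160 = 36090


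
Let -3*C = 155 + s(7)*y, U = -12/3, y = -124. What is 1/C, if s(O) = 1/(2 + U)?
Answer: -3/217 ≈ -0.013825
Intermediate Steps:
U = -4 (U = -12*⅓ = -4)
s(O) = -½ (s(O) = 1/(2 - 4) = 1/(-2) = -½)
C = -217/3 (C = -(155 - ½*(-124))/3 = -(155 + 62)/3 = -⅓*217 = -217/3 ≈ -72.333)
1/C = 1/(-217/3) = -3/217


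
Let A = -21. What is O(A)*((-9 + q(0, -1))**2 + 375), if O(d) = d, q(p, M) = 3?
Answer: -8631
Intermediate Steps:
O(A)*((-9 + q(0, -1))**2 + 375) = -21*((-9 + 3)**2 + 375) = -21*((-6)**2 + 375) = -21*(36 + 375) = -21*411 = -8631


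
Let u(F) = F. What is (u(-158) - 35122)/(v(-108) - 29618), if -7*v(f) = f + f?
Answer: 24696/20711 ≈ 1.1924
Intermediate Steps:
v(f) = -2*f/7 (v(f) = -(f + f)/7 = -2*f/7)
(u(-158) - 35122)/(v(-108) - 29618) = (-158 - 35122)/(-2/7*(-108) - 29618) = -35280/(216/7 - 29618) = -35280/(-207110/7) = -35280*(-7/207110) = 24696/20711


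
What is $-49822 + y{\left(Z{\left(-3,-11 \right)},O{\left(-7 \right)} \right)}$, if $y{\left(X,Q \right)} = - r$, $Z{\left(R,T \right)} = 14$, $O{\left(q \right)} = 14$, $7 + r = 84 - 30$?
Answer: $-49869$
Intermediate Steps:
$r = 47$ ($r = -7 + \left(84 - 30\right) = -7 + 54 = 47$)
$y{\left(X,Q \right)} = -47$ ($y{\left(X,Q \right)} = \left(-1\right) 47 = -47$)
$-49822 + y{\left(Z{\left(-3,-11 \right)},O{\left(-7 \right)} \right)} = -49822 - 47 = -49869$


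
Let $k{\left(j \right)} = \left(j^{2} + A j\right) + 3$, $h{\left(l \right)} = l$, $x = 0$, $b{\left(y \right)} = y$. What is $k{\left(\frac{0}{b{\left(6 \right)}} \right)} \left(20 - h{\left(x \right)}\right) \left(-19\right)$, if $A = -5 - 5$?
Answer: $-1140$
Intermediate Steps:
$A = -10$ ($A = -5 - 5 = -10$)
$k{\left(j \right)} = 3 + j^{2} - 10 j$ ($k{\left(j \right)} = \left(j^{2} - 10 j\right) + 3 = 3 + j^{2} - 10 j$)
$k{\left(\frac{0}{b{\left(6 \right)}} \right)} \left(20 - h{\left(x \right)}\right) \left(-19\right) = \left(3 + \left(\frac{0}{6}\right)^{2} - 10 \cdot \frac{0}{6}\right) \left(20 - 0\right) \left(-19\right) = \left(3 + \left(0 \cdot \frac{1}{6}\right)^{2} - 10 \cdot 0 \cdot \frac{1}{6}\right) \left(20 + 0\right) \left(-19\right) = \left(3 + 0^{2} - 0\right) 20 \left(-19\right) = \left(3 + 0 + 0\right) 20 \left(-19\right) = 3 \cdot 20 \left(-19\right) = 60 \left(-19\right) = -1140$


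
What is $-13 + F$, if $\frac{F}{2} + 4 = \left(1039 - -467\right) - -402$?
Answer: $3795$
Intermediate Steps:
$F = 3808$ ($F = -8 + 2 \left(\left(1039 - -467\right) - -402\right) = -8 + 2 \left(\left(1039 + 467\right) + 402\right) = -8 + 2 \left(1506 + 402\right) = -8 + 2 \cdot 1908 = -8 + 3816 = 3808$)
$-13 + F = -13 + 3808 = 3795$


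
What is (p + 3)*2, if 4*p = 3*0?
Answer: 6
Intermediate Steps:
p = 0 (p = (3*0)/4 = (¼)*0 = 0)
(p + 3)*2 = (0 + 3)*2 = 3*2 = 6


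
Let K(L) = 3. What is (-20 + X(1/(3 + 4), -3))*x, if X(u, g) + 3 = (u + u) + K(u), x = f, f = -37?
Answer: 5106/7 ≈ 729.43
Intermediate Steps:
x = -37
X(u, g) = 2*u (X(u, g) = -3 + ((u + u) + 3) = -3 + (2*u + 3) = -3 + (3 + 2*u) = 2*u)
(-20 + X(1/(3 + 4), -3))*x = (-20 + 2/(3 + 4))*(-37) = (-20 + 2/7)*(-37) = -138/7*(-37) = 5106/7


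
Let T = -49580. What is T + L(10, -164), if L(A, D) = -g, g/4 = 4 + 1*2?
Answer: -49604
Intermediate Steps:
g = 24 (g = 4*(4 + 1*2) = 4*(4 + 2) = 4*6 = 24)
L(A, D) = -24 (L(A, D) = -1*24 = -24)
T + L(10, -164) = -49580 - 24 = -49604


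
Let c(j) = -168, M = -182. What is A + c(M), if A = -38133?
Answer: -38301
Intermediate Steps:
A + c(M) = -38133 - 168 = -38301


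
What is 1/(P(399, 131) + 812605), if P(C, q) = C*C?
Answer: 1/971806 ≈ 1.0290e-6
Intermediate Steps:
P(C, q) = C²
1/(P(399, 131) + 812605) = 1/(399² + 812605) = 1/(159201 + 812605) = 1/971806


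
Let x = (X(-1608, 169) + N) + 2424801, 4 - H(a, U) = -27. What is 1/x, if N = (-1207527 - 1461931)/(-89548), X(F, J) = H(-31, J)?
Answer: 44774/108570762697 ≈ 4.1239e-7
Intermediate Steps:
H(a, U) = 31 (H(a, U) = 4 - 1*(-27) = 4 + 27 = 31)
X(F, J) = 31
N = 1334729/44774 (N = -2669458*(-1/89548) = 1334729/44774 ≈ 29.810)
x = 108570762697/44774 (x = (31 + 1334729/44774) + 2424801 = 2722723/44774 + 2424801 = 108570762697/44774 ≈ 2.4249e+6)
1/x = 1/(108570762697/44774) = 44774/108570762697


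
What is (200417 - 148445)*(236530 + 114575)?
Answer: 18247629060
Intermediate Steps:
(200417 - 148445)*(236530 + 114575) = 51972*351105 = 18247629060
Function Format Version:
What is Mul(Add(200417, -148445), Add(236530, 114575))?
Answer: 18247629060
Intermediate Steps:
Mul(Add(200417, -148445), Add(236530, 114575)) = Mul(51972, 351105) = 18247629060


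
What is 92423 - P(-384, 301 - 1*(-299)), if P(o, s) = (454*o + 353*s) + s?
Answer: 54359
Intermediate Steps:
P(o, s) = 354*s + 454*o (P(o, s) = (353*s + 454*o) + s = 354*s + 454*o)
92423 - P(-384, 301 - 1*(-299)) = 92423 - (354*(301 - 1*(-299)) + 454*(-384)) = 92423 - (354*(301 + 299) - 174336) = 92423 - (354*600 - 174336) = 92423 - (212400 - 174336) = 92423 - 1*38064 = 92423 - 38064 = 54359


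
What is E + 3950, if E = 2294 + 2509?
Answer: 8753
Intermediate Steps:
E = 4803
E + 3950 = 4803 + 3950 = 8753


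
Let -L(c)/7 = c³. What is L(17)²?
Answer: 1182740881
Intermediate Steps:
L(c) = -7*c³
L(17)² = (-7*17³)² = (-7*4913)² = (-34391)² = 1182740881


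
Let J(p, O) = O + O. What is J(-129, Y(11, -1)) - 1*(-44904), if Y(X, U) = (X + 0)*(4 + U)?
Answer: 44970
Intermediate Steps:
Y(X, U) = X*(4 + U)
J(p, O) = 2*O
J(-129, Y(11, -1)) - 1*(-44904) = 2*(11*(4 - 1)) - 1*(-44904) = 2*(11*3) + 44904 = 2*33 + 44904 = 66 + 44904 = 44970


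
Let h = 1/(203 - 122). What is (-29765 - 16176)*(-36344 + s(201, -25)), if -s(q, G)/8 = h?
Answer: 135244423552/81 ≈ 1.6697e+9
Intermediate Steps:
h = 1/81 ≈ 0.012346
s(q, G) = -8/81 (s(q, G) = -8*1/81 = -8/81)
(-29765 - 16176)*(-36344 + s(201, -25)) = (-29765 - 16176)*(-36344 - 8/81) = -45941*(-2943872/81) = 135244423552/81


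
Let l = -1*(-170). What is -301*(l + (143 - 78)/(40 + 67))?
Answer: -5494755/107 ≈ -51353.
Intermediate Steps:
l = 170
-301*(l + (143 - 78)/(40 + 67)) = -301*(170 + (143 - 78)/(40 + 67)) = -301*(170 + 65/107) = -301*18255/107 = -5494755/107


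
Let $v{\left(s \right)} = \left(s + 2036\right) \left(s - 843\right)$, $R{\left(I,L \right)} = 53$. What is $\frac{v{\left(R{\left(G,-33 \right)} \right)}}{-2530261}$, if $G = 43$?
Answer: $\frac{1650310}{2530261} \approx 0.65223$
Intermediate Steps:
$v{\left(s \right)} = \left(-843 + s\right) \left(2036 + s\right)$ ($v{\left(s \right)} = \left(2036 + s\right) \left(-843 + s\right) = \left(-843 + s\right) \left(2036 + s\right)$)
$\frac{v{\left(R{\left(G,-33 \right)} \right)}}{-2530261} = \frac{-1716348 + 53^{2} + 1193 \cdot 53}{-2530261} = \left(-1716348 + 2809 + 63229\right) \left(- \frac{1}{2530261}\right) = \left(-1650310\right) \left(- \frac{1}{2530261}\right) = \frac{1650310}{2530261}$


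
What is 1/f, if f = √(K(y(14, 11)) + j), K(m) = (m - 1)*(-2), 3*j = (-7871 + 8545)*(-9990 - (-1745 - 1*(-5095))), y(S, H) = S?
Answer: -I*√26973714/8991238 ≈ -0.00057763*I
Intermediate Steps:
j = -8991160/3 (j = ((-7871 + 8545)*(-9990 - (-1745 - 1*(-5095))))/3 = (674*(-9990 - (-1745 + 5095)))/3 = (674*(-9990 - 1*3350))/3 = (674*(-9990 - 3350))/3 = (674*(-13340))/3 = (⅓)*(-8991160) = -8991160/3 ≈ -2.9971e+6)
K(m) = 2 - 2*m (K(m) = (-1 + m)*(-2) = 2 - 2*m)
f = I*√26973714/3 (f = √((2 - 2*14) - 8991160/3) = √((2 - 28) - 8991160/3) = √(-26 - 8991160/3) = √(-8991238/3) = I*√26973714/3 ≈ 1731.2*I)
1/f = 1/(I*√26973714/3) = -I*√26973714/8991238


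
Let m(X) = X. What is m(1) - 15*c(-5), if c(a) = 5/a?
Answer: 16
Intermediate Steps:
m(1) - 15*c(-5) = 1 - 75/(-5) = 1 - 75*(-1)/5 = 1 - 15*(-1) = 1 + 15 = 16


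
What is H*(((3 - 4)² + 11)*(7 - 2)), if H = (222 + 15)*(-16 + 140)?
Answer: 1763280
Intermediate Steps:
H = 29388 (H = 237*124 = 29388)
H*(((3 - 4)² + 11)*(7 - 2)) = 29388*(((3 - 4)² + 11)*(7 - 2)) = 29388*(((-1)² + 11)*5) = 29388*((1 + 11)*5) = 29388*(12*5) = 29388*60 = 1763280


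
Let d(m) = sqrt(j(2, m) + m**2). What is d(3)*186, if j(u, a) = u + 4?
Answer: 186*sqrt(15) ≈ 720.38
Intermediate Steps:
j(u, a) = 4 + u
d(m) = sqrt(6 + m**2) (d(m) = sqrt((4 + 2) + m**2) = sqrt(6 + m**2))
d(3)*186 = sqrt(6 + 3**2)*186 = sqrt(6 + 9)*186 = sqrt(15)*186 = 186*sqrt(15)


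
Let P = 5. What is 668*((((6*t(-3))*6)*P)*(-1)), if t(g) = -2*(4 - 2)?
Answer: 480960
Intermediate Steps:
t(g) = -4 (t(g) = -2*2 = -4)
668*((((6*t(-3))*6)*P)*(-1)) = 668*((((6*(-4))*6)*5)*(-1)) = 668*((-24*6*5)*(-1)) = 668*(-144*5*(-1)) = 668*(-720*(-1)) = 668*720 = 480960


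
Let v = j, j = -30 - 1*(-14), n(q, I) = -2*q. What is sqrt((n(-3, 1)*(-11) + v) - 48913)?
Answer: I*sqrt(48995) ≈ 221.35*I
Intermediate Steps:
j = -16 (j = -30 + 14 = -16)
v = -16
sqrt((n(-3, 1)*(-11) + v) - 48913) = sqrt((-2*(-3)*(-11) - 16) - 48913) = sqrt((6*(-11) - 16) - 48913) = sqrt((-66 - 16) - 48913) = sqrt(-82 - 48913) = sqrt(-48995) = I*sqrt(48995)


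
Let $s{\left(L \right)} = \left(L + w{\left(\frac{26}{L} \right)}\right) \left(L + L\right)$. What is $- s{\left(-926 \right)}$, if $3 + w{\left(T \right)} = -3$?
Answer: $-1726064$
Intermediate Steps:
$w{\left(T \right)} = -6$ ($w{\left(T \right)} = -3 - 3 = -6$)
$s{\left(L \right)} = 2 L \left(-6 + L\right)$ ($s{\left(L \right)} = \left(L - 6\right) \left(L + L\right) = \left(-6 + L\right) 2 L = 2 L \left(-6 + L\right)$)
$- s{\left(-926 \right)} = - 2 \left(-926\right) \left(-6 - 926\right) = - 2 \left(-926\right) \left(-932\right) = \left(-1\right) 1726064 = -1726064$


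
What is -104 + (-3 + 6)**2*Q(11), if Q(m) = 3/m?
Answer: -1117/11 ≈ -101.55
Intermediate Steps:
-104 + (-3 + 6)**2*Q(11) = -104 + (-3 + 6)**2*(3/11) = -104 + 3**2*(3*(1/11)) = -104 + 9*(3/11) = -104 + 27/11 = -1117/11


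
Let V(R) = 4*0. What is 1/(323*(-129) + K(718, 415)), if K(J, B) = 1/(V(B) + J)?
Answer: -718/29916905 ≈ -2.4000e-5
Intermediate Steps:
V(R) = 0
K(J, B) = 1/J (K(J, B) = 1/(0 + J) = 1/J)
1/(323*(-129) + K(718, 415)) = 1/(323*(-129) + 1/718) = 1/(-41667 + 1/718) = 1/(-29916905/718) = -718/29916905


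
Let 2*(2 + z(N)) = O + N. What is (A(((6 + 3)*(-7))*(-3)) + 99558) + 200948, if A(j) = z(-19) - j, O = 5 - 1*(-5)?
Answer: 600621/2 ≈ 3.0031e+5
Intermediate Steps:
O = 10 (O = 5 + 5 = 10)
z(N) = 3 + N/2 (z(N) = -2 + (10 + N)/2 = -2 + (5 + N/2) = 3 + N/2)
A(j) = -13/2 - j (A(j) = (3 + (½)*(-19)) - j = (3 - 19/2) - j = -13/2 - j)
(A(((6 + 3)*(-7))*(-3)) + 99558) + 200948 = ((-13/2 - (6 + 3)*(-7)*(-3)) + 99558) + 200948 = ((-13/2 - 9*(-7)*(-3)) + 99558) + 200948 = ((-13/2 - (-63)*(-3)) + 99558) + 200948 = ((-13/2 - 1*189) + 99558) + 200948 = ((-13/2 - 189) + 99558) + 200948 = (-391/2 + 99558) + 200948 = 198725/2 + 200948 = 600621/2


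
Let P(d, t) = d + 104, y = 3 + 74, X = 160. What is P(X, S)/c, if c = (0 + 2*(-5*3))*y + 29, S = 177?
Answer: -264/2281 ≈ -0.11574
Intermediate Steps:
y = 77
P(d, t) = 104 + d
c = -2281 (c = (0 + 2*(-5*3))*77 + 29 = (0 + 2*(-15))*77 + 29 = (0 - 30)*77 + 29 = -30*77 + 29 = -2310 + 29 = -2281)
P(X, S)/c = (104 + 160)/(-2281) = 264*(-1/2281) = -264/2281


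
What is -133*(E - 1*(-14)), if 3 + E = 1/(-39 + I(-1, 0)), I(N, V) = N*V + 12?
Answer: -39368/27 ≈ -1458.1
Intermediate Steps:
I(N, V) = 12 + N*V
E = -82/27 (E = -3 + 1/(-39 + (12 - 1*0)) = -3 + 1/(-39 + (12 + 0)) = -3 + 1/(-39 + 12) = -3 + 1/(-27) = -3 - 1/27 = -82/27 ≈ -3.0370)
-133*(E - 1*(-14)) = -133*(-82/27 - 1*(-14)) = -133*(-82/27 + 14) = -133*296/27 = -39368/27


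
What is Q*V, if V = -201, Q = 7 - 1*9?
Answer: 402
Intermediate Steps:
Q = -2 (Q = 7 - 9 = -2)
Q*V = -2*(-201) = 402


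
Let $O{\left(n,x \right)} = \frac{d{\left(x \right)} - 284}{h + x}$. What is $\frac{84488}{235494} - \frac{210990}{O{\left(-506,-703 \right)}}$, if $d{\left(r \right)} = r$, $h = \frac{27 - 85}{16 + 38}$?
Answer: $- \frac{832932380432}{5534109} \approx -1.5051 \cdot 10^{5}$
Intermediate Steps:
$h = - \frac{29}{27}$ ($h = - \frac{58}{54} = \left(-58\right) \frac{1}{54} = - \frac{29}{27} \approx -1.0741$)
$O{\left(n,x \right)} = \frac{-284 + x}{- \frac{29}{27} + x}$ ($O{\left(n,x \right)} = \frac{x - 284}{- \frac{29}{27} + x} = \frac{-284 + x}{- \frac{29}{27} + x}$)
$\frac{84488}{235494} - \frac{210990}{O{\left(-506,-703 \right)}} = \frac{84488}{235494} - \frac{210990}{27 \frac{1}{-29 + 27 \left(-703\right)} \left(-284 - 703\right)} = 84488 \cdot \frac{1}{235494} - \frac{210990}{27 \frac{1}{-29 - 18981} \left(-987\right)} = \frac{42244}{117747} - \frac{210990}{27 \frac{1}{-19010} \left(-987\right)} = \frac{42244}{117747} - \frac{210990}{27 \left(- \frac{1}{19010}\right) \left(-987\right)} = \frac{42244}{117747} - \frac{210990}{\frac{26649}{19010}} = \frac{42244}{117747} - \frac{1336973300}{8883} = - \frac{832932380432}{5534109}$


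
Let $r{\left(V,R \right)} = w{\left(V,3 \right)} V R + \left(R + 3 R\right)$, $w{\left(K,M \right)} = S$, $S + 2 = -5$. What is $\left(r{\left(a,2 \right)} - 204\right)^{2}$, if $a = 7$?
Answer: $86436$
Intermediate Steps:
$S = -7$ ($S = -2 - 5 = -7$)
$w{\left(K,M \right)} = -7$
$r{\left(V,R \right)} = 4 R - 7 R V$ ($r{\left(V,R \right)} = - 7 V R + \left(R + 3 R\right) = - 7 R V + 4 R = 4 R - 7 R V$)
$\left(r{\left(a,2 \right)} - 204\right)^{2} = \left(2 \left(4 - 49\right) - 204\right)^{2} = \left(2 \left(-45\right) - 204\right)^{2} = \left(-90 - 204\right)^{2} = \left(-294\right)^{2} = 86436$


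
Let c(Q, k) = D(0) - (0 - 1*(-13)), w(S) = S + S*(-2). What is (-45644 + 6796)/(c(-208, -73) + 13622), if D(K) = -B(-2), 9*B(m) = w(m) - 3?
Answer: -174816/61241 ≈ -2.8546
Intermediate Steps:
w(S) = -S (w(S) = S - 2*S = -S)
B(m) = -1/3 - m/9 (B(m) = (-m - 3)/9 = (-3 - m)/9 = -1/3 - m/9)
D(K) = 1/9 (D(K) = -(-1/3 - 1/9*(-2)) = -(-1/3 + 2/9) = -1*(-1/9) = 1/9)
c(Q, k) = -116/9 (c(Q, k) = 1/9 - (0 - 1*(-13)) = 1/9 - (0 + 13) = 1/9 - 1*13 = 1/9 - 13 = -116/9)
(-45644 + 6796)/(c(-208, -73) + 13622) = (-45644 + 6796)/(-116/9 + 13622) = -38848/122482/9 = -38848*9/122482 = -174816/61241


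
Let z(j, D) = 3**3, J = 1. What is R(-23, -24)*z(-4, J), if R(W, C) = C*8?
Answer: -5184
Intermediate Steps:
R(W, C) = 8*C
z(j, D) = 27
R(-23, -24)*z(-4, J) = (8*(-24))*27 = -192*27 = -5184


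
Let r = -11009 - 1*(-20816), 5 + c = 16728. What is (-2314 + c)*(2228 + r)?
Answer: 173412315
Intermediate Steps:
c = 16723 (c = -5 + 16728 = 16723)
r = 9807 (r = -11009 + 20816 = 9807)
(-2314 + c)*(2228 + r) = (-2314 + 16723)*(2228 + 9807) = 14409*12035 = 173412315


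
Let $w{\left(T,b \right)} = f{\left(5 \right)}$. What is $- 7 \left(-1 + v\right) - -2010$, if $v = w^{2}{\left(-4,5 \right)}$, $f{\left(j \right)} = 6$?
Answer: $1765$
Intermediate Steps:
$w{\left(T,b \right)} = 6$
$v = 36$ ($v = 6^{2} = 36$)
$- 7 \left(-1 + v\right) - -2010 = - 7 \left(-1 + 36\right) - -2010 = \left(-7\right) 35 + 2010 = -245 + 2010 = 1765$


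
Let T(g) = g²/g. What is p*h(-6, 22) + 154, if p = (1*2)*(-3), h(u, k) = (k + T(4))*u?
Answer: 1090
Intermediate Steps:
T(g) = g
h(u, k) = u*(4 + k) (h(u, k) = (k + 4)*u = (4 + k)*u = u*(4 + k))
p = -6 (p = 2*(-3) = -6)
p*h(-6, 22) + 154 = -(-36)*(4 + 22) + 154 = -(-36)*26 + 154 = -6*(-156) + 154 = 936 + 154 = 1090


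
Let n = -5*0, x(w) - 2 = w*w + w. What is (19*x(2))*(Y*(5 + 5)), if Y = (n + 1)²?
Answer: 1520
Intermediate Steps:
x(w) = 2 + w + w² (x(w) = 2 + (w*w + w) = 2 + (w² + w) = 2 + (w + w²) = 2 + w + w²)
n = 0 (n = -1*0 = 0)
Y = 1 (Y = (0 + 1)² = 1² = 1)
(19*x(2))*(Y*(5 + 5)) = (19*(2 + 2 + 2²))*(1*(5 + 5)) = (19*(2 + 2 + 4))*(1*10) = (19*8)*10 = 152*10 = 1520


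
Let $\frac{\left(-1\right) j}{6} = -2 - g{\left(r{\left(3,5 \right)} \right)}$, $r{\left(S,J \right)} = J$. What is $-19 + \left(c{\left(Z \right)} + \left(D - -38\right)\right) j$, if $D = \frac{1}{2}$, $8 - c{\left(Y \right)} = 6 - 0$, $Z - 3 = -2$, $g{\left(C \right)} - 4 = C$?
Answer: $2654$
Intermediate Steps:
$g{\left(C \right)} = 4 + C$
$Z = 1$ ($Z = 3 - 2 = 1$)
$c{\left(Y \right)} = 2$ ($c{\left(Y \right)} = 8 - \left(6 - 0\right) = 8 - \left(6 + 0\right) = 8 - 6 = 2$)
$j = 66$ ($j = - 6 \left(-2 - \left(4 + 5\right)\right) = - 6 \left(-2 - 9\right) = \left(-6\right) \left(-11\right) = 66$)
$D = \frac{1}{2} \approx 0.5$
$-19 + \left(c{\left(Z \right)} + \left(D - -38\right)\right) j = -19 + \left(2 + \left(\frac{1}{2} - -38\right)\right) 66 = -19 + \left(2 + \left(\frac{1}{2} + 38\right)\right) 66 = -19 + \left(2 + \frac{77}{2}\right) 66 = -19 + \frac{81}{2} \cdot 66 = -19 + 2673 = 2654$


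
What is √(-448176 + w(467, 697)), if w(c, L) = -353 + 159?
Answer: I*√448370 ≈ 669.6*I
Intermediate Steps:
w(c, L) = -194
√(-448176 + w(467, 697)) = √(-448176 - 194) = √(-448370) = I*√448370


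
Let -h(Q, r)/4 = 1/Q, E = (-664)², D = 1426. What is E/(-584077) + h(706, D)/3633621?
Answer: -565523285607002/749177001844401 ≈ -0.75486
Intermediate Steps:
E = 440896
h(Q, r) = -4/Q
E/(-584077) + h(706, D)/3633621 = 440896/(-584077) - 4/706/3633621 = 440896*(-1/584077) - 4*1/706*(1/3633621) = -440896/584077 - 2/353*1/3633621 = -440896/584077 - 2/1282668213 = -565523285607002/749177001844401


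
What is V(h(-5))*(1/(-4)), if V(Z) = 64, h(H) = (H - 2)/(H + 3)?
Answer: -16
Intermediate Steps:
h(H) = (-2 + H)/(3 + H)
V(h(-5))*(1/(-4)) = 64*(1/(-4)) = 64*(1*(-¼)) = 64*(-¼) = -16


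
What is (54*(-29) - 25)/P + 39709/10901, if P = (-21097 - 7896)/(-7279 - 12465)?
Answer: -341278603267/316052693 ≈ -1079.8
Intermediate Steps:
P = 28993/19744 (P = -28993/(-19744) = -28993*(-1/19744) = 28993/19744 ≈ 1.4684)
(54*(-29) - 25)/P + 39709/10901 = (54*(-29) - 25)/(28993/19744) + 39709/10901 = (-1566 - 25)*(19744/28993) + 39709*(1/10901) = -1591*19744/28993 + 39709/10901 = -31412704/28993 + 39709/10901 = -341278603267/316052693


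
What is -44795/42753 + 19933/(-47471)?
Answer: -2978658994/2029527663 ≈ -1.4677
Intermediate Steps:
-44795/42753 + 19933/(-47471) = -44795*1/42753 + 19933*(-1/47471) = -44795/42753 - 19933/47471 = -2978658994/2029527663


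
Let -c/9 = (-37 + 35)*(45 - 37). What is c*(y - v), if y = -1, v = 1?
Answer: -288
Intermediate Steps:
c = 144 (c = -9*(-37 + 35)*(45 - 37) = -(-18)*8 = -9*(-16) = 144)
c*(y - v) = 144*(-1 - 1*1) = 144*(-1 - 1) = 144*(-2) = -288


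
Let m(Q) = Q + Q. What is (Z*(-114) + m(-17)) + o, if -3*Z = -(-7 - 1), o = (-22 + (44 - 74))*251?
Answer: -12782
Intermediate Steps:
m(Q) = 2*Q
o = -13052 (o = (-22 - 30)*251 = -52*251 = -13052)
Z = -8/3 (Z = -(-1)*(-7 - 1)/3 = -(-1)*(-8)/3 = -⅓*8 = -8/3 ≈ -2.6667)
(Z*(-114) + m(-17)) + o = (-8/3*(-114) + 2*(-17)) - 13052 = (304 - 34) - 13052 = 270 - 13052 = -12782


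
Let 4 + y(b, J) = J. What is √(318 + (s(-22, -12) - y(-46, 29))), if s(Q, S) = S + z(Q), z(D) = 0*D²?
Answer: √281 ≈ 16.763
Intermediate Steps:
z(D) = 0
s(Q, S) = S (s(Q, S) = S + 0 = S)
y(b, J) = -4 + J
√(318 + (s(-22, -12) - y(-46, 29))) = √(318 + (-12 - (-4 + 29))) = √(318 + (-12 - 1*25)) = √(318 + (-12 - 25)) = √(318 - 37) = √281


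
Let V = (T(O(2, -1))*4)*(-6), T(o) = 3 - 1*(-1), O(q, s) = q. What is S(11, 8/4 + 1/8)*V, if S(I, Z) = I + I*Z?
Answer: -3300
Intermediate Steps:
T(o) = 4 (T(o) = 3 + 1 = 4)
V = -96 (V = (4*4)*(-6) = 16*(-6) = -96)
S(11, 8/4 + 1/8)*V = (11*(1 + (8/4 + 1/8)))*(-96) = (11*(1 + (8*(¼) + 1*(⅛))))*(-96) = (11*(1 + (2 + ⅛)))*(-96) = (11*(1 + 17/8))*(-96) = (11*(25/8))*(-96) = (275/8)*(-96) = -3300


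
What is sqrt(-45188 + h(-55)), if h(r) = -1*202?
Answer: I*sqrt(45390) ≈ 213.05*I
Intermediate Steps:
h(r) = -202
sqrt(-45188 + h(-55)) = sqrt(-45188 - 202) = sqrt(-45390) = I*sqrt(45390)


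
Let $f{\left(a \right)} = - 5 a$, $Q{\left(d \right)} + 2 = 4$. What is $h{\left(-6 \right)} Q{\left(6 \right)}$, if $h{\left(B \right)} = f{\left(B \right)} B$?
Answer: $-360$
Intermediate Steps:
$Q{\left(d \right)} = 2$ ($Q{\left(d \right)} = -2 + 4 = 2$)
$h{\left(B \right)} = - 5 B^{2}$ ($h{\left(B \right)} = - 5 B B = - 5 B^{2}$)
$h{\left(-6 \right)} Q{\left(6 \right)} = - 5 \left(-6\right)^{2} \cdot 2 = \left(-5\right) 36 \cdot 2 = \left(-180\right) 2 = -360$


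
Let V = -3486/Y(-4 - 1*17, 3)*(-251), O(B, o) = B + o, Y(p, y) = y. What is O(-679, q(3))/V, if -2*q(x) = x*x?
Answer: -1367/583324 ≈ -0.0023435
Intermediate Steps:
q(x) = -x**2/2 (q(x) = -x*x/2 = -x**2/2)
V = 291662 (V = -3486/3*(-251) = -3486*1/3*(-251) = -1162*(-251) = 291662)
O(-679, q(3))/V = (-679 - 1/2*3**2)/291662 = (-679 - 1/2*9)*(1/291662) = (-679 - 9/2)*(1/291662) = -1367/2*1/291662 = -1367/583324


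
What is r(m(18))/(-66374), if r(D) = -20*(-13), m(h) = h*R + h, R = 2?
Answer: -130/33187 ≈ -0.0039172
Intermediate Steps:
m(h) = 3*h (m(h) = h*2 + h = 2*h + h = 3*h)
r(D) = 260
r(m(18))/(-66374) = 260/(-66374) = 260*(-1/66374) = -130/33187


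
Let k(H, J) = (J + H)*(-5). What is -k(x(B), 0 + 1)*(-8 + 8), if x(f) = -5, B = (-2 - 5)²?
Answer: 0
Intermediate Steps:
B = 49 (B = (-7)² = 49)
k(H, J) = -5*H - 5*J (k(H, J) = (H + J)*(-5) = -5*H - 5*J)
-k(x(B), 0 + 1)*(-8 + 8) = -(-5*(-5) - 5*(0 + 1))*(-8 + 8) = -(25 - 5*1)*0 = -(25 - 5)*0 = -20*0 = -1*0 = 0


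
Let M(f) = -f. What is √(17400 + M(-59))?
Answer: √17459 ≈ 132.13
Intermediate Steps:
√(17400 + M(-59)) = √(17400 - 1*(-59)) = √(17400 + 59) = √17459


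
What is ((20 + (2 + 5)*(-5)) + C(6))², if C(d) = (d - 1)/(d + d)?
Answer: 30625/144 ≈ 212.67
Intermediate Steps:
C(d) = (-1 + d)/(2*d) (C(d) = (-1 + d)/((2*d)) = (-1 + d)*(1/(2*d)) = (-1 + d)/(2*d))
((20 + (2 + 5)*(-5)) + C(6))² = ((20 + (2 + 5)*(-5)) + (½)*(-1 + 6)/6)² = ((20 + 7*(-5)) + (½)*(⅙)*5)² = ((20 - 35) + 5/12)² = (-15 + 5/12)² = (-175/12)² = 30625/144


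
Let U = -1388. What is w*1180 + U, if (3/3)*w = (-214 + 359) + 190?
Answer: 393912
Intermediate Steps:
w = 335 (w = (-214 + 359) + 190 = 145 + 190 = 335)
w*1180 + U = 335*1180 - 1388 = 395300 - 1388 = 393912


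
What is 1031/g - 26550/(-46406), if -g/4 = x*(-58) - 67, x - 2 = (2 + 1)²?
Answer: 61357793/65432460 ≈ 0.93773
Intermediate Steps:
x = 11 (x = 2 + (2 + 1)² = 2 + 3² = 2 + 9 = 11)
g = 2820 (g = -4*(11*(-58) - 67) = -4*(-638 - 67) = -4*(-705) = 2820)
1031/g - 26550/(-46406) = 1031/2820 - 26550/(-46406) = 1031*(1/2820) - 26550*(-1/46406) = 1031/2820 + 13275/23203 = 61357793/65432460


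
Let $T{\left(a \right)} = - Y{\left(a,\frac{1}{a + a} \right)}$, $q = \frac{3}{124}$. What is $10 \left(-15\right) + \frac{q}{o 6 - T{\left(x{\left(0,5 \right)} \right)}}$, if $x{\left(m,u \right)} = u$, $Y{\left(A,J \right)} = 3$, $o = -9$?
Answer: $- \frac{316201}{2108} \approx -150.0$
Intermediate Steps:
$q = \frac{3}{124}$ ($q = 3 \cdot \frac{1}{124} = \frac{3}{124} \approx 0.024194$)
$T{\left(a \right)} = -3$ ($T{\left(a \right)} = \left(-1\right) 3 = -3$)
$10 \left(-15\right) + \frac{q}{o 6 - T{\left(x{\left(0,5 \right)} \right)}} = 10 \left(-15\right) + \frac{3}{124 \left(\left(-9\right) 6 - -3\right)} = -150 + \frac{3}{124 \left(-54 + 3\right)} = -150 + \frac{3}{124 \left(-51\right)} = -150 + \frac{3}{124} \left(- \frac{1}{51}\right) = -150 - \frac{1}{2108} = - \frac{316201}{2108}$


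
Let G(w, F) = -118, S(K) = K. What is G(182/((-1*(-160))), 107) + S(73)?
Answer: -45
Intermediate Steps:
G(182/((-1*(-160))), 107) + S(73) = -118 + 73 = -45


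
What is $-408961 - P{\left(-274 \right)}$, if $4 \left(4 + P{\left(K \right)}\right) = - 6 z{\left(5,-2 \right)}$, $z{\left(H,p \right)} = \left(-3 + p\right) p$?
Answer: $-408942$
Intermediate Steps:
$z{\left(H,p \right)} = p \left(-3 + p\right)$
$P{\left(K \right)} = -19$ ($P{\left(K \right)} = -4 + \frac{\left(-6\right) \left(- 2 \left(-3 - 2\right)\right)}{4} = -4 + \frac{\left(-6\right) \left(\left(-2\right) \left(-5\right)\right)}{4} = -4 + \frac{\left(-6\right) 10}{4} = -4 + \frac{1}{4} \left(-60\right) = -4 - 15 = -19$)
$-408961 - P{\left(-274 \right)} = -408961 - -19 = -408961 + 19 = -408942$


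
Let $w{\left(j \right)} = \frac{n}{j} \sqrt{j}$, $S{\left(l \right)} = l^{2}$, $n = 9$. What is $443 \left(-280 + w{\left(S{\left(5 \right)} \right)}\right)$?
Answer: $- \frac{616213}{5} \approx -1.2324 \cdot 10^{5}$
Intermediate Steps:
$w{\left(j \right)} = \frac{9}{\sqrt{j}}$ ($w{\left(j \right)} = \frac{9}{j} \sqrt{j} = \frac{9}{\sqrt{j}}$)
$443 \left(-280 + w{\left(S{\left(5 \right)} \right)}\right) = 443 \left(-280 + \frac{9}{5}\right) = 443 \left(- \frac{1391}{5}\right) = - \frac{616213}{5}$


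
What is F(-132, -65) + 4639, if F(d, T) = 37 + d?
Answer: 4544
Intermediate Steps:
F(-132, -65) + 4639 = (37 - 132) + 4639 = -95 + 4639 = 4544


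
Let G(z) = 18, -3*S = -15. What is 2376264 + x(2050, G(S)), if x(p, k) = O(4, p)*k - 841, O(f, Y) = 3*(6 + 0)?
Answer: 2375747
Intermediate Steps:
S = 5 (S = -⅓*(-15) = 5)
O(f, Y) = 18 (O(f, Y) = 3*6 = 18)
x(p, k) = -841 + 18*k (x(p, k) = 18*k - 841 = -841 + 18*k)
2376264 + x(2050, G(S)) = 2376264 + (-841 + 18*18) = 2376264 + (-841 + 324) = 2376264 - 517 = 2375747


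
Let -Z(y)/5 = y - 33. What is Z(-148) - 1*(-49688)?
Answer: 50593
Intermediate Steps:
Z(y) = 165 - 5*y (Z(y) = -5*(y - 33) = -5*(-33 + y) = 165 - 5*y)
Z(-148) - 1*(-49688) = (165 - 5*(-148)) - 1*(-49688) = (165 + 740) + 49688 = 905 + 49688 = 50593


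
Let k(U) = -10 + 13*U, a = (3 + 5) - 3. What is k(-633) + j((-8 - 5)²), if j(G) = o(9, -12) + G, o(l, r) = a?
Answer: -8065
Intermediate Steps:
a = 5 (a = 8 - 3 = 5)
o(l, r) = 5
j(G) = 5 + G
k(-633) + j((-8 - 5)²) = (-10 + 13*(-633)) + (5 + (-8 - 5)²) = (-10 - 8229) + (5 + (-13)²) = -8239 + (5 + 169) = -8239 + 174 = -8065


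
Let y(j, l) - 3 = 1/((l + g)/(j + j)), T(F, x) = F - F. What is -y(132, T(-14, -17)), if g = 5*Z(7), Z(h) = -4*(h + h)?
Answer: -72/35 ≈ -2.0571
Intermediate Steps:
Z(h) = -8*h
T(F, x) = 0
g = -280 (g = 5*(-8*7) = 5*(-56) = -280)
y(j, l) = 3 + 2*j/(-280 + l) (y(j, l) = 3 + 1/((l - 280)/(j + j)) = 3 + 1/((-280 + l)/((2*j))) = 3 + 1/((-280 + l)*(1/(2*j))) = 3 + 1/((-280 + l)/(2*j)) = 3 + 2*j/(-280 + l))
-y(132, T(-14, -17)) = -(-840 + 2*132 + 3*0)/(-280 + 0) = -(-840 + 264 + 0)/(-280) = -(-1)*(-576)/280 = -1*72/35 = -72/35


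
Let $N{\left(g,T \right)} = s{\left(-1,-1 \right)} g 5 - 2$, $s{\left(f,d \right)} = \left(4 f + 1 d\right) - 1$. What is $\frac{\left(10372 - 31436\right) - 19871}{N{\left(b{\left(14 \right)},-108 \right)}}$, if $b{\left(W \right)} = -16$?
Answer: $- \frac{40935}{478} \approx -85.638$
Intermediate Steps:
$s{\left(f,d \right)} = -1 + d + 4 f$ ($s{\left(f,d \right)} = \left(4 f + d\right) - 1 = \left(d + 4 f\right) - 1 = -1 + d + 4 f$)
$N{\left(g,T \right)} = -2 - 30 g$ ($N{\left(g,T \right)} = \left(-1 - 1 + 4 \left(-1\right)\right) g 5 - 2 = \left(-1 - 1 - 4\right) g 5 - 2 = - 6 g 5 - 2 = - 30 g - 2 = -2 - 30 g$)
$\frac{\left(10372 - 31436\right) - 19871}{N{\left(b{\left(14 \right)},-108 \right)}} = \frac{\left(10372 - 31436\right) - 19871}{-2 - -480} = \frac{-21064 - 19871}{-2 + 480} = - \frac{40935}{478}$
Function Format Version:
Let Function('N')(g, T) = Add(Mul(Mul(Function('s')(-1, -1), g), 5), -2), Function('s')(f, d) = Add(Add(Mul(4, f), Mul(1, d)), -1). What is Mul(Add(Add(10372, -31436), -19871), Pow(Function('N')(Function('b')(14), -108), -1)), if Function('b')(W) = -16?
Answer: Rational(-40935, 478) ≈ -85.638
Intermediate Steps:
Function('s')(f, d) = Add(-1, d, Mul(4, f)) (Function('s')(f, d) = Add(Add(Mul(4, f), d), -1) = Add(Add(d, Mul(4, f)), -1) = Add(-1, d, Mul(4, f)))
Function('N')(g, T) = Add(-2, Mul(-30, g)) (Function('N')(g, T) = Add(Mul(Mul(Add(-1, -1, Mul(4, -1)), g), 5), -2) = Add(Mul(Mul(Add(-1, -1, -4), g), 5), -2) = Add(Mul(Mul(-6, g), 5), -2) = Add(Mul(-30, g), -2) = Add(-2, Mul(-30, g)))
Mul(Add(Add(10372, -31436), -19871), Pow(Function('N')(Function('b')(14), -108), -1)) = Mul(Add(Add(10372, -31436), -19871), Pow(Add(-2, Mul(-30, -16)), -1)) = Mul(Add(-21064, -19871), Pow(Add(-2, 480), -1)) = Mul(-40935, Pow(478, -1)) = Mul(-40935, Rational(1, 478)) = Rational(-40935, 478)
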